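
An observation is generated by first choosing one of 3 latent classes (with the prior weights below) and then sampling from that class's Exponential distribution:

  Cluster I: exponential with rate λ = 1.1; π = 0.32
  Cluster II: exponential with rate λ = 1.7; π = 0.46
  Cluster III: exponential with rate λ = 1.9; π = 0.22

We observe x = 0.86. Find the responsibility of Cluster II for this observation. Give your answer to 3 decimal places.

0.454

P(component k | x) = w_k·f_k(x) / marginal(x), where marginal(x) = Σ_j w_j·f_j(x).
Exponential densities:
  L_I = 0.42712
  L_II = 0.394013
  L_III = 0.37078
Multiply by the mixture weights:
  w_I·L_I = 0.32 × 0.42712 = 0.136678
  w_II·L_II = 0.46 × 0.394013 = 0.181246
  w_III·L_III = 0.22 × 0.37078 = 0.0815716
Sum: 0.136678 + 0.181246 + 0.0815716 = 0.399496
P(Cluster II | the observation) = 0.181246 / 0.399496 ≈ 0.454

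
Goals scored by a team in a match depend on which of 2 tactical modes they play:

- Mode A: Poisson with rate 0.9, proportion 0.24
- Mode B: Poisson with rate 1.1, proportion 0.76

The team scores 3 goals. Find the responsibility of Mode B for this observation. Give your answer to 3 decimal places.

0.826

P(component k | x) = P(Z=k)·f_k(x) / marginal(x), where marginal(x) = Σ_j P(Z=j)·f_j(x).
Evaluate each component's likelihood at the observed value:
  p_A = 0.0493982
  p_B = 0.0738419
Multiply by the mixture weights:
  P(Z=A)·p_A = 0.24 × 0.0493982 = 0.0118556
  P(Z=B)·p_B = 0.76 × 0.0738419 = 0.0561198
Marginal: 0.0118556 + 0.0561198 = 0.0679754
P(Mode B | data) = 0.0561198 / 0.0679754 ≈ 0.826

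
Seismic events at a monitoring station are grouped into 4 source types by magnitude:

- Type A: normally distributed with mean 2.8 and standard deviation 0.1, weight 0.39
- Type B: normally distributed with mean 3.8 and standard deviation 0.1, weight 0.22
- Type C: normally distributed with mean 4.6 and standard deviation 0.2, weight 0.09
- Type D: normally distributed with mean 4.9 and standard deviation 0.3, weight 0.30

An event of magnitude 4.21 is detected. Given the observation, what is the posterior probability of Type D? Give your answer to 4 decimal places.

Apply Bayes' rule: the posterior for each component is proportional to its prior times its likelihood at x.
Normal densities:
  L_A = (1/(0.1·√(2π)))·exp(−(4.21−2.8)²/(2·0.1²)) = 3.989423·exp(-99.40500) = 2.69071e-43
  L_B = (1/(0.1·√(2π)))·exp(−(4.21−3.8)²/(2·0.1²)) = 3.989423·exp(-8.40500) = 0.000892617
  L_C = (1/(0.2·√(2π)))·exp(−(4.21−4.6)²/(2·0.2²)) = 1.994711·exp(-1.90125) = 0.297974
  L_D = (1/(0.3·√(2π)))·exp(−(4.21−4.9)²/(2·0.3²)) = 1.329808·exp(-2.64500) = 0.0944235
Weight by the priors:
  P(Z=A)·L_A = 0.39 × 2.69071e-43 = 1.04938e-43
  P(Z=B)·L_B = 0.22 × 0.000892617 = 0.000196376
  P(Z=C)·L_C = 0.09 × 0.297974 = 0.0268176
  P(Z=D)·L_D = 0.30 × 0.0944235 = 0.028327
Denominator: 1.04938e-43 + 0.000196376 + 0.0268176 + 0.028327 = 0.055341
P(Type D | 4.21) = 0.028327 / 0.055341 ≈ 0.5119

0.5119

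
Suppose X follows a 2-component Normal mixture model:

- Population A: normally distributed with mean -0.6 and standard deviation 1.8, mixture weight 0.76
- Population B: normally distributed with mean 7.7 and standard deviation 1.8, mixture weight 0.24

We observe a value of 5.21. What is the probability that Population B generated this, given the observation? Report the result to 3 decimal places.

By Bayes' theorem, P(k | x) = P(Z=k) f_k(x) / Σ_j P(Z=j) f_j(x).
Component likelihoods at x = 5.21:
  f_A = (1/(1.8·√(2π)))·exp(−(5.21−-0.6)²/(2·1.8²)) = 0.221635·exp(-5.20927) = 0.00121137
  f_B = (1/(1.8·√(2π)))·exp(−(5.21−7.7)²/(2·1.8²)) = 0.221635·exp(-0.95681) = 0.0851338
Unnormalised posteriors:
  P(Z=A)·f_A = 0.76 × 0.00121137 = 0.000920644
  P(Z=B)·f_B = 0.24 × 0.0851338 = 0.0204321
Denominator: 0.000920644 + 0.0204321 = 0.0213528
Responsibility of Population B: 0.0204321 / 0.0213528 ≈ 0.957

0.957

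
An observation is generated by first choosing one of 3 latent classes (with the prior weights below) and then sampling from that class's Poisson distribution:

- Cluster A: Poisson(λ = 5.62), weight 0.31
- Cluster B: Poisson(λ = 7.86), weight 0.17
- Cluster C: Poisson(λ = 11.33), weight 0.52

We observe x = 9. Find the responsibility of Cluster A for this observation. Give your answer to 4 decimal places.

The responsibility of component k is π_k f_k(x) divided by Σ_j π_j f_j(x).
Component likelihoods at x = 9:
  p_A = 0.0558636
  p_B = 0.121755
  p_C = 0.1018
Weight by the priors:
  π_A·p_A = 0.31 × 0.0558636 = 0.0173177
  π_B·p_B = 0.17 × 0.121755 = 0.0206983
  π_C·p_C = 0.52 × 0.1018 = 0.0529362
Sum: 0.0173177 + 0.0206983 + 0.0529362 = 0.0909522
So the posterior for Cluster A is 0.0173177 / 0.0909522 ≈ 0.1904.

0.1904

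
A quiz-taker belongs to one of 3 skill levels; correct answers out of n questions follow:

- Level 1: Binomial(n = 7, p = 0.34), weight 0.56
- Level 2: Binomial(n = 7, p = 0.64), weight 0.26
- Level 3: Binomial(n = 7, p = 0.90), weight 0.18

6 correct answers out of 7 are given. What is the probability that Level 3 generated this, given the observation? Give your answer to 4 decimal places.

0.5773

Posterior ∝ prior × likelihood, so P(k | x) ∝ π_k f_k(x); normalise over all components.
Binomial probabilities:
  L_1 = C(7,6)·0.34^6·0.66^1 = 7·0.0015448·0.66 = 0.007137
  L_2 = C(7,6)·0.64^6·0.36^1 = 7·0.0687195·0.36 = 0.173173
  L_3 = C(7,6)·0.90^6·0.10^1 = 7·0.531441·0.1 = 0.372009
Prior × likelihood for each component:
  π_1·L_1 = 0.56 × 0.007137 = 0.00399672
  π_2·L_2 = 0.26 × 0.173173 = 0.045025
  π_3·L_3 = 0.18 × 0.372009 = 0.0669616
Sum: 0.00399672 + 0.045025 + 0.0669616 = 0.115983
P(Level 3 | the observation) ≈ 0.5773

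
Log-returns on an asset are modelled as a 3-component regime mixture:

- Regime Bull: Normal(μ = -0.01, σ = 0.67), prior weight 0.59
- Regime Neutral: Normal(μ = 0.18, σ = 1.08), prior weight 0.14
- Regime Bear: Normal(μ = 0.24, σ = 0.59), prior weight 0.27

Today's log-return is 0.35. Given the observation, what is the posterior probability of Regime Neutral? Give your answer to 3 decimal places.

0.096

The responsibility of component k is w_k f_k(x) divided by Σ_j w_j f_j(x).
Component likelihoods at x = 0.35:
  p_Bull = 0.515399
  p_Neutral = 0.364843
  p_Bear = 0.664523
Weight by the priors:
  w_Bull·p_Bull = 0.59 × 0.515399 = 0.304085
  w_Neutral·p_Neutral = 0.14 × 0.364843 = 0.051078
  w_Bear·p_Bear = 0.27 × 0.664523 = 0.179421
Denominator: 0.304085 + 0.051078 + 0.179421 = 0.534585
P(Regime Neutral | the observation) = 0.051078 / 0.534585 ≈ 0.096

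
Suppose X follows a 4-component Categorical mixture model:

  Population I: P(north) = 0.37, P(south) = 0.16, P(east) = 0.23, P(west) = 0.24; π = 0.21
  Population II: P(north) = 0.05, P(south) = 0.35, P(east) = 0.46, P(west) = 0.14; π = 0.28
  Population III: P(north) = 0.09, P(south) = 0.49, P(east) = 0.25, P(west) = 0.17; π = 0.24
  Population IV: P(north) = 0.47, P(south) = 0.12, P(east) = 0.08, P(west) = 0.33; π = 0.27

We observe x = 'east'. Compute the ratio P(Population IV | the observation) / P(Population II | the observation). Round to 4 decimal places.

0.1677

Only the two components matter; the odds are (P(Z=i) f_i(x)) / (P(Z=j) f_j(x)).
Evaluate each component's likelihood at the observed value:
  f_I = P(east | comp) = 0.23
  f_II = P(east | comp) = 0.46
  f_III = P(east | comp) = 0.25
  f_IV = P(east | comp) = 0.08
0.0216 / 0.1288 ≈ 0.1677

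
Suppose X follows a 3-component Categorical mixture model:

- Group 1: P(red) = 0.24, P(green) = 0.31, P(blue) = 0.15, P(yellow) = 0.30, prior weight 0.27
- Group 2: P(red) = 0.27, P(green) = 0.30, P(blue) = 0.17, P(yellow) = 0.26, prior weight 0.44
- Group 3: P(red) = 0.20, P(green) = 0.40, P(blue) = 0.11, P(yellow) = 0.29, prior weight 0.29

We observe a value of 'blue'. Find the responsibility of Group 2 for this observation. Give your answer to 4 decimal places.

0.5082

The responsibility of component k is P(Z=k) f_k(x) divided by Σ_j P(Z=j) f_j(x).
Component likelihoods at x = 'blue':
  f_1 = P(blue | comp) = 0.15
  f_2 = P(blue | comp) = 0.17
  f_3 = P(blue | comp) = 0.11
Unnormalised posteriors:
  P(Z=1)·f_1 = 0.27 × 0.15 = 0.0405
  P(Z=2)·f_2 = 0.44 × 0.17 = 0.0748
  P(Z=3)·f_3 = 0.29 × 0.11 = 0.0319
Marginal: 0.0405 + 0.0748 + 0.0319 = 0.1472
Responsibility of Group 2: 0.0748 / 0.1472 ≈ 0.5082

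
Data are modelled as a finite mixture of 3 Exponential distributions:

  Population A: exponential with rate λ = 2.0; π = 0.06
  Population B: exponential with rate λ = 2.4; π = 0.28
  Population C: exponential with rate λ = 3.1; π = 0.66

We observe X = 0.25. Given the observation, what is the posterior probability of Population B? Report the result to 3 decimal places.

Apply Bayes' rule: the posterior for each component is proportional to its prior times its likelihood at x.
Component likelihoods at x = 0.25:
  L_A = 1.21306
  L_B = 1.31715
  L_C = 1.42818
Weight by the priors:
  P(Z=A)·L_A = 0.06 × 1.21306 = 0.0727837
  P(Z=B)·L_B = 0.28 × 1.31715 = 0.368801
  P(Z=C)·L_C = 0.66 × 1.42818 = 0.9426
Denominator: 0.0727837 + 0.368801 + 0.9426 = 1.38419
P(Population B | data) ≈ 0.266

0.266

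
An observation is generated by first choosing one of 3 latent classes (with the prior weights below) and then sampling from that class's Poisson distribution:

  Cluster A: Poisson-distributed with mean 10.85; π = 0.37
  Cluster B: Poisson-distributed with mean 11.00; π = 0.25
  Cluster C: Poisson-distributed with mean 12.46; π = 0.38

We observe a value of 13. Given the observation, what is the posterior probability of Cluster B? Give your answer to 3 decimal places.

Apply Bayes' rule: the posterior for each component is proportional to its prior times its likelihood at x.
Component likelihoods at x = 13:
  f_A = e^(−10.85)·10.85^13/13! = 0.0899935
  f_B = e^(−11.00)·11.00^13/13! = 0.0925945
  f_C = e^(−12.46)·12.46^13/13! = 0.108679
Prior × likelihood for each component:
  π_A·f_A = 0.37 × 0.0899935 = 0.0332976
  π_B·f_B = 0.25 × 0.0925945 = 0.0231486
  π_C·f_C = 0.38 × 0.108679 = 0.041298
Evidence: 0.0332976 + 0.0231486 + 0.041298 = 0.0977442
So the posterior for Cluster B is 0.0231486 / 0.0977442 ≈ 0.237.

0.237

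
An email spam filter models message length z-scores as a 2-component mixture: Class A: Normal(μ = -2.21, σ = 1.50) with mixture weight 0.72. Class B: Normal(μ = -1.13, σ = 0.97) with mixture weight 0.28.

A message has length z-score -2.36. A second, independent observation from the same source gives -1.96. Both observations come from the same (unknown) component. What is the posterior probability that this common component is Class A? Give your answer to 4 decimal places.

Apply Bayes' rule: the posterior for each component is proportional to its prior times its likelihood at x.
Since both observations come from the same component, the likelihood for component k is f_k(x₁)·f_k(x₂).
  p_A = [(1/(1.50·√(2π)))·exp(−(-2.36−-2.21)²/(2·1.50²)) = 0.265962·exp(-0.00500) = 0.264635] × [0.262293] = 0.069412
  p_B = [(1/(0.97·√(2π)))·exp(−(-2.36−-1.13)²/(2·0.97²)) = 0.411281·exp(-0.80396) = 0.184069] × [0.2852] = 0.0524965
Unnormalised posteriors:
  w_A·p_A = 0.72 × 0.069412 = 0.0499766
  w_B·p_B = 0.28 × 0.0524965 = 0.014699
Evidence: 0.0499766 + 0.014699 = 0.0646756
So the posterior for Class A is 0.0499766 / 0.0646756 ≈ 0.7727.

0.7727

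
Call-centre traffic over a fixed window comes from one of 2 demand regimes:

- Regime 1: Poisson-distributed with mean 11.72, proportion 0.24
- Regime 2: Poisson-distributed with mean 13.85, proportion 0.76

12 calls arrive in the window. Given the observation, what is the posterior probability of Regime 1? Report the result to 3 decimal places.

Posterior ∝ prior × likelihood, so P(k | x) ∝ π_k f_k(x); normalise over all components.
Evaluate each component's likelihood at the observed value:
  f_1 = 0.113989
  f_2 = 0.10048
Weight by the priors:
  π_1·f_1 = 0.24 × 0.113989 = 0.0273574
  π_2·f_2 = 0.76 × 0.10048 = 0.0763652
Sum: 0.0273574 + 0.0763652 = 0.103723
So the posterior for Regime 1 is 0.0273574 / 0.103723 ≈ 0.264.

0.264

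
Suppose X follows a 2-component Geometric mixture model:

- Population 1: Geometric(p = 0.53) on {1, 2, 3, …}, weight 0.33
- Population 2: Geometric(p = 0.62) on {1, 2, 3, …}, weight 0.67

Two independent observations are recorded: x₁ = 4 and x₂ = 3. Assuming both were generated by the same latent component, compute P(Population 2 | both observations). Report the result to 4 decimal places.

0.4898

By Bayes' theorem, P(k | x) = w_k f_k(x) / Σ_j w_j f_j(x).
Since both observations come from the same component, the likelihood for component k is f_k(x₁)·f_k(x₂).
  p_1 = [0.53·(1−0.53)^3 = 0.53·0.103823 = 0.0550262] × [0.117077] = 0.0064423
  p_2 = [0.62·(1−0.62)^3 = 0.62·0.054872 = 0.0340206] × [0.089528] = 0.0030458
Prior × likelihood for each component:
  w_1·p_1 = 0.33 × 0.0064423 = 0.00212596
  w_2·p_2 = 0.67 × 0.0030458 = 0.00204069
Marginal: 0.00212596 + 0.00204069 = 0.00416665
P(Population 2 | x₁, x₂) = 0.00204069 / 0.00416665 ≈ 0.4898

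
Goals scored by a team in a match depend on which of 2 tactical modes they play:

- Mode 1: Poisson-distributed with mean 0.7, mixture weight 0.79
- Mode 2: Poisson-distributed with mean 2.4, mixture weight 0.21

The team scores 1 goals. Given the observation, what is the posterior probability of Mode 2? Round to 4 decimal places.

0.1427

Apply Bayes' rule: the posterior for each component is proportional to its prior times its likelihood at x.
Evaluate each component's likelihood at the observed value:
  L_1 = e^(−0.7)·0.7^1/1! = 0.34761
  L_2 = e^(−2.4)·2.4^1/1! = 0.217723
Unnormalised posteriors:
  π_1·L_1 = 0.79 × 0.34761 = 0.274612
  π_2·L_2 = 0.21 × 0.217723 = 0.0457218
Evidence: 0.274612 + 0.0457218 = 0.320334
P(Mode 2 | the observation) ≈ 0.1427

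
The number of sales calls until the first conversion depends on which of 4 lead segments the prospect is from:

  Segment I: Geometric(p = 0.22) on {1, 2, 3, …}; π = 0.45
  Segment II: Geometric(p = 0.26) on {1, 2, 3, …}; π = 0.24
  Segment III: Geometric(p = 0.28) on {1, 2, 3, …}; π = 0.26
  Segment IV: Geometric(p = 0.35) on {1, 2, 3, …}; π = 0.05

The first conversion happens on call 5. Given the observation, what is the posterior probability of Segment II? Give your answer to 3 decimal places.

Apply Bayes' rule: the posterior for each component is proportional to its prior times its likelihood at x.
Evaluate each component's likelihood at the observed value:
  L_I = 0.0814331
  L_II = 0.0779651
  L_III = 0.0752468
  L_IV = 0.0624772
Weight by the priors:
  π_I·L_I = 0.45 × 0.0814331 = 0.0366449
  π_II·L_II = 0.24 × 0.0779651 = 0.0187116
  π_III·L_III = 0.26 × 0.0752468 = 0.0195642
  π_IV·L_IV = 0.05 × 0.0624772 = 0.00312386
Evidence: 0.0366449 + 0.0187116 + 0.0195642 + 0.00312386 = 0.0780446
So the posterior for Segment II is 0.0187116 / 0.0780446 ≈ 0.240.

0.240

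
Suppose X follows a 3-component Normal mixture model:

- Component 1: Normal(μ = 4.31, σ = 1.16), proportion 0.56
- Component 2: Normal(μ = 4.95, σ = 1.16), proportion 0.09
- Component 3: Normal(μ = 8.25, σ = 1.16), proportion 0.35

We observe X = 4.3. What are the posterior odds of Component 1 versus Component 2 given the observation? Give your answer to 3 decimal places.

The posterior odds equal the prior odds times the likelihood ratio: (w_i/w_j)·(f_i(x)/f_j(x)).
Normal densities:
  f_1 = 0.343903
  f_2 = 0.293948
  f_3 = 0.00104373
0.192586 / 0.0264553 ≈ 7.280

7.280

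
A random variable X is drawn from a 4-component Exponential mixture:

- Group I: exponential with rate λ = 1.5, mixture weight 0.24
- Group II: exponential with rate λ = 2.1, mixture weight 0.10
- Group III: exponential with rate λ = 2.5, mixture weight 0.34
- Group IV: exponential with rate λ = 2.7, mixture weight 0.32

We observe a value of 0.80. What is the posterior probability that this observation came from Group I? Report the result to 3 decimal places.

P(component k | x) = π_k·f_k(x) / marginal(x), where marginal(x) = Σ_j π_j·f_j(x).
Evaluate each component's likelihood at the observed value:
  f_I = 0.451791
  f_II = 0.391385
  f_III = 0.338338
  f_IV = 0.311378
Multiply by the mixture weights:
  π_I·f_I = 0.24 × 0.451791 = 0.10843
  π_II·f_II = 0.10 × 0.391385 = 0.0391385
  π_III·f_III = 0.34 × 0.338338 = 0.115035
  π_IV·f_IV = 0.32 × 0.311378 = 0.0996409
Denominator: 0.10843 + 0.0391385 + 0.115035 + 0.0996409 = 0.362244
So the posterior for Group I is 0.10843 / 0.362244 ≈ 0.299.

0.299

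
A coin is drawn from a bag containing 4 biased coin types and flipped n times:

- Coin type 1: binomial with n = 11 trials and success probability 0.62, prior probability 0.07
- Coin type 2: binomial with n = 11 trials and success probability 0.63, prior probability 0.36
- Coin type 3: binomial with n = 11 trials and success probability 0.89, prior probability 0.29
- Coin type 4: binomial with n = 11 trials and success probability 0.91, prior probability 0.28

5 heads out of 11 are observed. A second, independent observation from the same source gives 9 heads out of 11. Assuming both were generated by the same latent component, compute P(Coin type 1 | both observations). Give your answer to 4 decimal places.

0.1603

Posterior ∝ prior × likelihood, so P(k | x) ∝ w_k f_k(x); normalise over all components.
Since both observations come from the same component, the likelihood for component k is f_k(x₁)·f_k(x₂).
  f_1 = [C(11,5)·0.62^5·0.38^6 = 462·0.0916133·0.00301094 = 0.127439] × [0.107512] = 0.0137012
  f_2 = [C(11,5)·0.63^5·0.37^6 = 462·0.0992437·0.00256573 = 0.11764] × [0.117715] = 0.013848
  f_3 = [C(11,5)·0.89^5·0.11^6 = 462·0.558406·1.77156e-06 = 0.000457034] × [0.233162] = 0.000106563
  f_4 = [C(11,5)·0.91^5·0.09^6 = 462·0.624032·5.31441e-07 = 0.000153216] × [0.190643] = 2.92095e-05
Prior × likelihood for each component:
  w_1·f_1 = 0.07 × 0.0137012 = 0.000959081
  w_2·f_2 = 0.36 × 0.013848 = 0.00498527
  w_3·f_3 = 0.29 × 0.000106563 = 3.09033e-05
  w_4·f_4 = 0.28 × 2.92095e-05 = 8.17866e-06
Sum: 0.000959081 + 0.00498527 + 3.09033e-05 + 8.17866e-06 = 0.00598343
P(Coin type 1 | x) ≈ 0.1603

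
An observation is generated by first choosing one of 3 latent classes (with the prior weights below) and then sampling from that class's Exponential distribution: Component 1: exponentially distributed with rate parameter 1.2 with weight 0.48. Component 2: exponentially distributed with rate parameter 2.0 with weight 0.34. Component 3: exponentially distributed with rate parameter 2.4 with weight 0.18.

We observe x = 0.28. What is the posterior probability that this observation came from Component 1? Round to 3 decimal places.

0.403

Posterior ∝ prior × likelihood, so P(k | x) ∝ π_k f_k(x); normalise over all components.
Component likelihoods at x = 0.28:
  L_1 = 0.857548
  L_2 = 1.14242
  L_3 = 1.22565
Unnormalised posteriors:
  π_1·L_1 = 0.48 × 0.857548 = 0.411623
  π_2·L_2 = 0.34 × 1.14242 = 0.388422
  π_3·L_3 = 0.18 × 1.22565 = 0.220616
Normaliser: 0.411623 + 0.388422 + 0.220616 = 1.02066
P(Component 1 | x) ≈ 0.403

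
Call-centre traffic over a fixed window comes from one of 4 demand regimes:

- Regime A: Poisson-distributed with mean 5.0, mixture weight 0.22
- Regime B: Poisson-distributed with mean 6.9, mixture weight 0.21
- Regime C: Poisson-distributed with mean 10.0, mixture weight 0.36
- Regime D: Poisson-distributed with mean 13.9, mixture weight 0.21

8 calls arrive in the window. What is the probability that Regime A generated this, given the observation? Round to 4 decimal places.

Posterior ∝ prior × likelihood, so P(k | x) ∝ π_k f_k(x); normalise over all components.
Component likelihoods at x = 8 calls:
  L_A = 0.065278
  L_B = 0.128422
  L_C = 0.112599
  L_D = 0.0317618
Prior × likelihood for each component:
  π_A·L_A = 0.22 × 0.065278 = 0.0143612
  π_B·L_B = 0.21 × 0.128422 = 0.0269687
  π_C·L_C = 0.36 × 0.112599 = 0.0405357
  π_D·L_D = 0.21 × 0.0317618 = 0.00666997
Denominator: 0.0143612 + 0.0269687 + 0.0405357 + 0.00666997 = 0.0885355
So the posterior for Regime A is 0.0143612 / 0.0885355 ≈ 0.1622.

0.1622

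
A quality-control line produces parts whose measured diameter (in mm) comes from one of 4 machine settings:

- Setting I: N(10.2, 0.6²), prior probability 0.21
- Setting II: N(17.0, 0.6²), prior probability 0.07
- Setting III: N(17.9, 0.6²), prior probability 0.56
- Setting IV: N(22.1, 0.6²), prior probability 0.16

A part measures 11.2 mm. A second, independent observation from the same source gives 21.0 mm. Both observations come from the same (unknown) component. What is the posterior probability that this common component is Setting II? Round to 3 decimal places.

The responsibility of component k is w_k f_k(x) divided by Σ_j w_j f_j(x).
Since both observations come from the same component, the likelihood for component k is f_k(x₁)·f_k(x₂).
  p_I = [0.165795] × [2.93125e-71] = 4.85987e-72
  p_II = [3.4006e-21] × [1.48515e-10] = 5.0504e-31
  p_III = [5.56806e-28] × [1.06202e-06] = 5.91341e-34
  p_IV = [1.43925e-72] × [0.123852] = 1.78254e-73
Weight by the priors:
  w_I·p_I = 0.21 × 4.85987e-72 = 1.02057e-72
  w_II·p_II = 0.07 × 5.0504e-31 = 3.53528e-32
  w_III·p_III = 0.56 × 5.91341e-34 = 3.31151e-34
  w_IV·p_IV = 0.16 × 1.78254e-73 = 2.85207e-74
Denominator: 1.02057e-72 + 3.53528e-32 + 3.31151e-34 + 2.85207e-74 = 3.5684e-32
Responsibility of Setting II: 3.53528e-32 / 3.5684e-32 ≈ 0.991

0.991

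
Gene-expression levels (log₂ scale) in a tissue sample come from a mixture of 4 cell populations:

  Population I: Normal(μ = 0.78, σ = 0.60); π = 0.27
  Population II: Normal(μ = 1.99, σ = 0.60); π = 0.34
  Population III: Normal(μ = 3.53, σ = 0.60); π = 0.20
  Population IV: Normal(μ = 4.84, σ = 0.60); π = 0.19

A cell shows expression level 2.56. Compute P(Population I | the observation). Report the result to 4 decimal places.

By Bayes' theorem, P(k | x) = π_k f_k(x) / Σ_j π_j f_j(x).
Evaluate each component's likelihood at the observed value:
  p_I = (1/(0.60·√(2π)))·exp(−(2.56−0.78)²/(2·0.60²)) = 0.664904·exp(-4.40056) = 0.00815872
  p_II = (1/(0.60·√(2π)))·exp(−(2.56−1.99)²/(2·0.60²)) = 0.664904·exp(-0.45125) = 0.423432
  p_III = (1/(0.60·√(2π)))·exp(−(2.56−3.53)²/(2·0.60²)) = 0.664904·exp(-1.30681) = 0.179978
  p_IV = (1/(0.60·√(2π)))·exp(−(2.56−4.84)²/(2·0.60²)) = 0.664904·exp(-7.22000) = 0.000486578
Weight by the priors:
  π_I·p_I = 0.27 × 0.00815872 = 0.00220285
  π_II·p_II = 0.34 × 0.423432 = 0.143967
  π_III·p_III = 0.20 × 0.179978 = 0.0359957
  π_IV·p_IV = 0.19 × 0.000486578 = 9.24499e-05
Denominator: 0.00220285 + 0.143967 + 0.0359957 + 9.24499e-05 = 0.182258
P(Population I | x) ≈ 0.0121

0.0121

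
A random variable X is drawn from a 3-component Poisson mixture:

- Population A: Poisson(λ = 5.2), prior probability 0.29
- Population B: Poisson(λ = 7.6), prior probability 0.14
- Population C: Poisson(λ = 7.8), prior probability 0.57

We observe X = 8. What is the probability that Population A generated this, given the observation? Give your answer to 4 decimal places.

0.1769

Apply Bayes' rule: the posterior for each component is proportional to its prior times its likelihood at x.
Poisson probabilities:
  L_A = e^(−5.2)·5.2^8/8! = 0.0731434
  L_B = e^(−7.6)·7.6^8/8! = 0.13815
  L_C = e^(−7.8)·7.8^8/8! = 0.139232
Multiply by the mixture weights:
  π_A·L_A = 0.29 × 0.0731434 = 0.0212116
  π_B·L_B = 0.14 × 0.13815 = 0.019341
  π_C·L_C = 0.57 × 0.139232 = 0.0793623
Denominator: 0.0212116 + 0.019341 + 0.0793623 = 0.119915
P(Population A | data) = 0.0212116 / 0.119915 ≈ 0.1769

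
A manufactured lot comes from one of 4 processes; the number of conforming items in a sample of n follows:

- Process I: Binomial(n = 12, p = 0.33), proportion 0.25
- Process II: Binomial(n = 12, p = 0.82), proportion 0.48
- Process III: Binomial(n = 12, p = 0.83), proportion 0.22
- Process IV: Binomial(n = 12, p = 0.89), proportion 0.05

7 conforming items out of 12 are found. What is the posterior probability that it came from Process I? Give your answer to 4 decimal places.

Posterior ∝ prior × likelihood, so P(k | x) ∝ P(Z=k) f_k(x); normalise over all components.
Evaluate each component's likelihood at the observed value:
  L_I = C(12,7)·0.33^7·0.67^5 = 792·0.000426184·0.135013 = 0.0455719
  L_II = C(12,7)·0.82^7·0.18^5 = 792·0.249285·0.000188957 = 0.0373065
  L_III = C(12,7)·0.83^7·0.17^5 = 792·0.271361·0.000141986 = 0.0305152
  L_IV = C(12,7)·0.89^7·0.11^5 = 792·0.442313·1.61051e-05 = 0.00564181
Weight by the priors:
  P(Z=I)·L_I = 0.25 × 0.0455719 = 0.011393
  P(Z=II)·L_II = 0.48 × 0.0373065 = 0.0179071
  P(Z=III)·L_III = 0.22 × 0.0305152 = 0.00671335
  P(Z=IV)·L_IV = 0.05 × 0.00564181 = 0.000282091
Marginal: 0.011393 + 0.0179071 + 0.00671335 + 0.000282091 = 0.0362955
Responsibility of Process I: 0.011393 / 0.0362955 ≈ 0.3139

0.3139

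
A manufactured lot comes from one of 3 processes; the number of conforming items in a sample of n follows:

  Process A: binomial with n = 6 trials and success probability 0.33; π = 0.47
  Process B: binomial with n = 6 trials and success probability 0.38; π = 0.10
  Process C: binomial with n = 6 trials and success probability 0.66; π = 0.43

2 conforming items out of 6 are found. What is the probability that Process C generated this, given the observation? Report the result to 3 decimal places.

Apply Bayes' rule: the posterior for each component is proportional to its prior times its likelihood at x.
Evaluate each component's likelihood at the observed value:
  L_A = C(6,2)·0.33^2·0.67^4 = 15·0.1089·0.201511 = 0.329169
  L_B = C(6,2)·0.38^2·0.62^4 = 15·0.1444·0.147763 = 0.320055
  L_C = C(6,2)·0.66^2·0.34^4 = 15·0.4356·0.0133634 = 0.0873162
Multiply by the mixture weights:
  π_A·L_A = 0.47 × 0.329169 = 0.154709
  π_B·L_B = 0.10 × 0.320055 = 0.0320055
  π_C·L_C = 0.43 × 0.0873162 = 0.037546
Sum: 0.154709 + 0.0320055 + 0.037546 = 0.224261
P(Process C | 2 conforming items out of 6) ≈ 0.167

0.167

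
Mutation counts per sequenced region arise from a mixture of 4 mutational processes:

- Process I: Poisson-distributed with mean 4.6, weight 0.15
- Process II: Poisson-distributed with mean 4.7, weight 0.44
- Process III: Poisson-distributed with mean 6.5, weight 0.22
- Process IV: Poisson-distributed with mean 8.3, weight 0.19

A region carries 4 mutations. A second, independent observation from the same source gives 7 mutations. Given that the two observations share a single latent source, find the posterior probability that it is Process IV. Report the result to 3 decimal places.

The responsibility of component k is π_k f_k(x) divided by Σ_j π_j f_j(x).
Since both observations come from the same component, the likelihood for component k is f_k(x₁)·f_k(x₂).
  p_I = [0.187528] × [0.08692] = 0.0162999
  p_II = [0.184925] × [0.0914261] = 0.016907
  p_III = [0.111822] × [0.146234] = 0.0163522
  p_IV = [0.0491425] × [0.133805] = 0.0065755
Weight by the priors:
  π_I·p_I = 0.15 × 0.0162999 = 0.00244499
  π_II·p_II = 0.44 × 0.016907 = 0.00743908
  π_III·p_III = 0.22 × 0.0163522 = 0.00359749
  π_IV·p_IV = 0.19 × 0.0065755 = 0.00124935
Denominator: 0.00244499 + 0.00743908 + 0.00359749 + 0.00124935 = 0.0147309
P(Process IV | data) ≈ 0.085

0.085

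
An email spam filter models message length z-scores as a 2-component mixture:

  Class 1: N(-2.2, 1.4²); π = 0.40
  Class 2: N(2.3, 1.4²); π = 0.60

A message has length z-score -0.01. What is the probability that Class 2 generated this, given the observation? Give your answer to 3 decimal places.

0.567

Apply Bayes' rule: the posterior for each component is proportional to its prior times its likelihood at x.
Normal densities:
  f_1 = (1/(1.4·√(2π)))·exp(−(-0.01−-2.2)²/(2·1.4²)) = 0.284959·exp(-1.22349) = 0.0838349
  f_2 = (1/(1.4·√(2π)))·exp(−(-0.01−2.3)²/(2·1.4²)) = 0.284959·exp(-1.36125) = 0.0730464
Prior × likelihood for each component:
  π_1·f_1 = 0.40 × 0.0838349 = 0.033534
  π_2·f_2 = 0.60 × 0.0730464 = 0.0438278
Marginal: 0.033534 + 0.0438278 = 0.0773618
P(Class 2 | -0.01) ≈ 0.567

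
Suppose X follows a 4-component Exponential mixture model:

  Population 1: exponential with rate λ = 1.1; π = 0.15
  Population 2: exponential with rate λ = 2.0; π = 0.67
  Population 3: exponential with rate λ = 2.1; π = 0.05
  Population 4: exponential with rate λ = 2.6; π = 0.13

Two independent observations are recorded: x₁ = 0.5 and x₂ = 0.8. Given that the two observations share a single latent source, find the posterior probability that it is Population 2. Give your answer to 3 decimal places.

Posterior ∝ prior × likelihood, so P(k | x) ∝ π_k f_k(x); normalise over all components.
Since both observations come from the same component, the likelihood for component k is f_k(x₁)·f_k(x₂).
  L_1 = [1.1·e^(−1.1·0.5) = 1.1·e^(−0.5500) = 0.634645] × [0.456261] = 0.289564
  L_2 = [2.0·e^(−2.0·0.5) = 2.0·e^(−1.0000) = 0.735759] × [0.403793] = 0.297094
  L_3 = [2.1·e^(−2.1·0.5) = 2.1·e^(−1.0500) = 0.734869] × [0.391385] = 0.287617
  L_4 = [2.6·e^(−2.6·0.5) = 2.6·e^(−1.3000) = 0.708583] × [0.324819] = 0.230161
Prior × likelihood for each component:
  π_1·L_1 = 0.15 × 0.289564 = 0.0434346
  π_2·L_2 = 0.67 × 0.297094 = 0.199053
  π_3·L_3 = 0.05 × 0.287617 = 0.0143809
  π_4·L_4 = 0.13 × 0.230161 = 0.0299209
Denominator: 0.0434346 + 0.199053 + 0.0143809 + 0.0299209 = 0.28679
So the posterior for Population 2 is 0.199053 / 0.28679 ≈ 0.694.

0.694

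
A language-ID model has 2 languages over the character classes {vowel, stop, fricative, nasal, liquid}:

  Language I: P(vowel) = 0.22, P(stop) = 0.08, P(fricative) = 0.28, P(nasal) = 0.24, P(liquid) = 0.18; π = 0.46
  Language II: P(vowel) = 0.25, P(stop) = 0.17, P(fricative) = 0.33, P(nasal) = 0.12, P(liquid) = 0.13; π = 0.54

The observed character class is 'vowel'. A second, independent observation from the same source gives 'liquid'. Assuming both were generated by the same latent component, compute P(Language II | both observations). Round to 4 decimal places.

0.4907

P(component k | x) = π_k·f_k(x) / marginal(x), where marginal(x) = Σ_j π_j·f_j(x).
Since both observations come from the same component, the likelihood for component k is f_k(x₁)·f_k(x₂).
  f_I = [P(vowel | comp) = 0.22] × [0.18] = 0.0396
  f_II = [P(vowel | comp) = 0.25] × [0.13] = 0.0325
Prior × likelihood for each component:
  π_I·f_I = 0.46 × 0.0396 = 0.018216
  π_II·f_II = 0.54 × 0.0325 = 0.01755
Evidence: 0.018216 + 0.01755 = 0.035766
So the posterior for Language II is 0.01755 / 0.035766 ≈ 0.4907.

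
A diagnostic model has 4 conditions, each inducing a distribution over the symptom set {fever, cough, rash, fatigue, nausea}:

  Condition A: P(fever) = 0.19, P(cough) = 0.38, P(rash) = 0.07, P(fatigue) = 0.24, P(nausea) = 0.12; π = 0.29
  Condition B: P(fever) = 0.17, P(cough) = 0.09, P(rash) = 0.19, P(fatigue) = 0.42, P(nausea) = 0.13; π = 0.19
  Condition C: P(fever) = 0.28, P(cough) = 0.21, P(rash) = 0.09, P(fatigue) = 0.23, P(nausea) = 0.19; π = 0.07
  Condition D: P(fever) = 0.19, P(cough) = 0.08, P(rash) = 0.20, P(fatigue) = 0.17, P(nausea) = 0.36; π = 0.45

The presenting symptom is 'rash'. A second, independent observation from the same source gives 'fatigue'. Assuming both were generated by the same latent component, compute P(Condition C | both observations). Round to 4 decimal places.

0.0394

P(component k | x) = w_k·f_k(x) / marginal(x), where marginal(x) = Σ_j w_j·f_j(x).
Since both observations come from the same component, the likelihood for component k is f_k(x₁)·f_k(x₂).
  L_A = [0.07] × [0.24] = 0.0168
  L_B = [0.19] × [0.42] = 0.0798
  L_C = [0.09] × [0.23] = 0.0207
  L_D = [0.2] × [0.17] = 0.034
Prior × likelihood for each component:
  w_A·L_A = 0.29 × 0.0168 = 0.004872
  w_B·L_B = 0.19 × 0.0798 = 0.015162
  w_C·L_C = 0.07 × 0.0207 = 0.001449
  w_D·L_D = 0.45 × 0.034 = 0.0153
Normaliser: 0.004872 + 0.015162 + 0.001449 + 0.0153 = 0.036783
Responsibility of Condition C: 0.001449 / 0.036783 ≈ 0.0394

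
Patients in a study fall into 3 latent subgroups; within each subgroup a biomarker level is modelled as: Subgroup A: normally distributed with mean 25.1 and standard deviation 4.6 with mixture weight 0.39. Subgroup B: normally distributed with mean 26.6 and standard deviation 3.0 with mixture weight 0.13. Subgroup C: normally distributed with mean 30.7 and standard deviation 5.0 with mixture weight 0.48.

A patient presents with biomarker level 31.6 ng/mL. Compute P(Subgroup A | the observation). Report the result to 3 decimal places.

0.229

P(component k | x) = π_k·f_k(x) / marginal(x), where marginal(x) = Σ_j π_j·f_j(x).
Evaluate each component's likelihood at the observed value:
  L_A = (1/(4.6·√(2π)))·exp(−(31.6−25.1)²/(2·4.6²)) = 0.086727·exp(-0.99835) = 0.0319577
  L_B = (1/(3.0·√(2π)))·exp(−(31.6−26.6)²/(2·3.0²)) = 0.132981·exp(-1.38889) = 0.033159
  L_C = (1/(5.0·√(2π)))·exp(−(31.6−30.7)²/(2·5.0²)) = 0.079788·exp(-0.01620) = 0.0785063
Multiply by the mixture weights:
  π_A·L_A = 0.39 × 0.0319577 = 0.0124635
  π_B·L_B = 0.13 × 0.033159 = 0.00431068
  π_C·L_C = 0.48 × 0.0785063 = 0.037683
Denominator: 0.0124635 + 0.00431068 + 0.037683 = 0.0544572
P(Subgroup A | x) = 0.0124635 / 0.0544572 ≈ 0.229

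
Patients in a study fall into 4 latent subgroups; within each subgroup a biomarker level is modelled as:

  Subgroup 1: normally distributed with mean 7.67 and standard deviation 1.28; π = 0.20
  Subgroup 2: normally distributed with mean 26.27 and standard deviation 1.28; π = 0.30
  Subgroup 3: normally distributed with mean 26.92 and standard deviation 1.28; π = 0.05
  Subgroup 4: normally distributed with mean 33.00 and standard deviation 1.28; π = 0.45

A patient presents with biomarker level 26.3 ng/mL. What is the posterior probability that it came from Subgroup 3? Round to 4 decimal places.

The responsibility of component k is π_k f_k(x) divided by Σ_j π_j f_j(x).
Normal densities:
  f_1 = 3.11502e-47
  f_2 = 0.311588
  f_3 = 0.277174
  f_4 = 3.50068e-07
Unnormalised posteriors:
  π_1·f_1 = 0.20 × 3.11502e-47 = 6.23005e-48
  π_2·f_2 = 0.30 × 0.311588 = 0.0934764
  π_3·f_3 = 0.05 × 0.277174 = 0.0138587
  π_4·f_4 = 0.45 × 3.50068e-07 = 1.5753e-07
Marginal: 6.23005e-48 + 0.0934764 + 0.0138587 + 1.5753e-07 = 0.107335
Responsibility of Subgroup 3: 0.0138587 / 0.107335 ≈ 0.1291

0.1291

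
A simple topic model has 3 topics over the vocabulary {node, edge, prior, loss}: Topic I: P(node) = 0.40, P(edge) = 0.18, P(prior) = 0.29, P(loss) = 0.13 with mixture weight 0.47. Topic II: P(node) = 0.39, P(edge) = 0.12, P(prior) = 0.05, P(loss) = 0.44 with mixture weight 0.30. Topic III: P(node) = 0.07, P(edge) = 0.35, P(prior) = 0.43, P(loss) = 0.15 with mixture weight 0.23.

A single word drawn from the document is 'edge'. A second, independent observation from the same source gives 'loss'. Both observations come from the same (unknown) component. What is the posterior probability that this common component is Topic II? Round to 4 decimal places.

0.4071

Posterior ∝ prior × likelihood, so P(k | x) ∝ π_k f_k(x); normalise over all components.
Since both observations come from the same component, the likelihood for component k is f_k(x₁)·f_k(x₂).
  L_I = [0.18] × [0.13] = 0.0234
  L_II = [0.12] × [0.44] = 0.0528
  L_III = [0.35] × [0.15] = 0.0525
Weight by the priors:
  π_I·L_I = 0.47 × 0.0234 = 0.010998
  π_II·L_II = 0.30 × 0.0528 = 0.01584
  π_III·L_III = 0.23 × 0.0525 = 0.012075
Normaliser: 0.010998 + 0.01584 + 0.012075 = 0.038913
P(Topic II | x) ≈ 0.4071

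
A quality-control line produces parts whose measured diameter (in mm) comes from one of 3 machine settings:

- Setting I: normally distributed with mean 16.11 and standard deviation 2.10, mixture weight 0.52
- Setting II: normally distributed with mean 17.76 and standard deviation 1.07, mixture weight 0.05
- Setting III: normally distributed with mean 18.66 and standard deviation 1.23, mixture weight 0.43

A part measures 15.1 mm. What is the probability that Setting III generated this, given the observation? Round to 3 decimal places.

By Bayes' theorem, P(k | x) = P(Z=k) f_k(x) / Σ_j P(Z=j) f_j(x).
Evaluate each component's likelihood at the observed value:
  f_I = (1/(2.10·√(2π)))·exp(−(15.1−16.11)²/(2·2.10²)) = 0.189973·exp(-0.11566) = 0.169224
  f_II = (1/(1.07·√(2π)))·exp(−(15.1−17.76)²/(2·1.07²)) = 0.372843·exp(-3.09005) = 0.0169642
  f_III = (1/(1.23·√(2π)))·exp(−(15.1−18.66)²/(2·1.23²)) = 0.324343·exp(-4.18851) = 0.00491991
Weight by the priors:
  P(Z=I)·f_I = 0.52 × 0.169224 = 0.0879964
  P(Z=II)·f_II = 0.05 × 0.0169642 = 0.000848211
  P(Z=III)·f_III = 0.43 × 0.00491991 = 0.00211556
Marginal: 0.0879964 + 0.000848211 + 0.00211556 = 0.0909601
So the posterior for Setting III is 0.00211556 / 0.0909601 ≈ 0.023.

0.023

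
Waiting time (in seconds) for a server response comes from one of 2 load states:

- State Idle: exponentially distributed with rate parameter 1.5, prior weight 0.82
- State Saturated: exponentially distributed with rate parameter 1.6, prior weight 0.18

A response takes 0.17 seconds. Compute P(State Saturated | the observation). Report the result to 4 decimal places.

0.1871

The responsibility of component k is w_k f_k(x) divided by Σ_j w_j f_j(x).
Evaluate each component's likelihood at the observed value:
  p_Idle = 1.16237
  p_Saturated = 1.21897
Multiply by the mixture weights:
  w_Idle·p_Idle = 0.82 × 1.16237 = 0.953147
  w_Saturated·p_Saturated = 0.18 × 1.21897 = 0.219414
Sum: 0.953147 + 0.219414 = 1.17256
Responsibility of State Saturated: 0.219414 / 1.17256 ≈ 0.1871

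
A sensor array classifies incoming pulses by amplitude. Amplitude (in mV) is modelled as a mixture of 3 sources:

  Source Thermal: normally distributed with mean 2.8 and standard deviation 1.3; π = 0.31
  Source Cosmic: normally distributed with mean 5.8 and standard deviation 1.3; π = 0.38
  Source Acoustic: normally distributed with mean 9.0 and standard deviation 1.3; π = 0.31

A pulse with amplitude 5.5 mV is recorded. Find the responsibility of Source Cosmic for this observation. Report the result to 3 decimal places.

Apply Bayes' rule: the posterior for each component is proportional to its prior times its likelihood at x.
Evaluate each component's likelihood at the observed value:
  L_Thermal = 0.0355041
  L_Cosmic = 0.298815
  L_Acoustic = 0.00818409
Unnormalised posteriors:
  P(Z=Thermal)·L_Thermal = 0.31 × 0.0355041 = 0.0110063
  P(Z=Cosmic)·L_Cosmic = 0.38 × 0.298815 = 0.11355
  P(Z=Acoustic)·L_Acoustic = 0.31 × 0.00818409 = 0.00253707
Normaliser: 0.0110063 + 0.11355 + 0.00253707 = 0.127093
Responsibility of Source Cosmic: 0.11355 / 0.127093 ≈ 0.893

0.893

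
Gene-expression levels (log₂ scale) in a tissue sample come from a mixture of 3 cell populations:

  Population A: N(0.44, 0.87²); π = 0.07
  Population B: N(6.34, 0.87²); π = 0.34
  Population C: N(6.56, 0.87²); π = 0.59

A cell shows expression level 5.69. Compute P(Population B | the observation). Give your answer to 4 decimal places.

0.4182

The responsibility of component k is P(Z=k) f_k(x) divided by Σ_j P(Z=j) f_j(x).
Component likelihoods at x = 5.69:
  f_A = (1/(0.87·√(2π)))·exp(−(5.69−0.44)²/(2·0.87²)) = 0.458554·exp(-18.20749) = 5.67516e-09
  f_B = (1/(0.87·√(2π)))·exp(−(5.69−6.34)²/(2·0.87²)) = 0.458554·exp(-0.27910) = 0.34688
  f_C = (1/(0.87·√(2π)))·exp(−(5.69−6.56)²/(2·0.87²)) = 0.458554·exp(-0.50000) = 0.278127
Weight by the priors:
  P(Z=A)·f_A = 0.07 × 5.67516e-09 = 3.97261e-10
  P(Z=B)·f_B = 0.34 × 0.34688 = 0.117939
  P(Z=C)·f_C = 0.59 × 0.278127 = 0.164095
Denominator: 3.97261e-10 + 0.117939 + 0.164095 = 0.282034
Responsibility of Population B: 0.117939 / 0.282034 ≈ 0.4182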